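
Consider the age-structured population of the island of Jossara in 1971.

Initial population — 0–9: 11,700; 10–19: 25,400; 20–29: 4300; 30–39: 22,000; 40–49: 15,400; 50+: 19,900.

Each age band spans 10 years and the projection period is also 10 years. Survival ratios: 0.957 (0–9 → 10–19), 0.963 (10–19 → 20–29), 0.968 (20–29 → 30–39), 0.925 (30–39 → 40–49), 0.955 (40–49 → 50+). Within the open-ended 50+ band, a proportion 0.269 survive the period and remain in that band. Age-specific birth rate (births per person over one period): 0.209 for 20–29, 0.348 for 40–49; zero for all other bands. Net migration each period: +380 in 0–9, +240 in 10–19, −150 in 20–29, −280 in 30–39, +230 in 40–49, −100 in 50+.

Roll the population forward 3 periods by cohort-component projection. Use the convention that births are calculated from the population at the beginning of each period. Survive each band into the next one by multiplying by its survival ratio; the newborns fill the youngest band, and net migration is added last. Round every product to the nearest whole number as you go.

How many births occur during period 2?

12243

[period 1]
Births: 4300 * 0.209 = 899, 15400 * 0.348 = 5359 → 6258
10–19: 11700 * 0.957 = 11197
20–29: 25400 * 0.963 = 24460
30–39: 4300 * 0.968 = 4162
40–49: 22000 * 0.925 = 20350
50+: 15400 * 0.955 + 19900 * 0.269 = 14707 + 5353 = 20060
Net migration: 0–9 + 380 → 6638; 10–19 + 240 → 11437; 20–29 − 150 → 24310; 30–39 − 280 → 3882; 40–49 + 230 → 20580; 50+ − 100 → 19960
End of period: [6638, 11437, 24310, 3882, 20580, 19960]
[period 2]
Births: 24310 * 0.209 = 5081, 20580 * 0.348 = 7162 → 12243
10–19: 6638 * 0.957 = 6353
20–29: 11437 * 0.963 = 11014
30–39: 24310 * 0.968 = 23532
40–49: 3882 * 0.925 = 3591
50+: 20580 * 0.955 + 19960 * 0.269 = 19654 + 5369 = 25023
Net migration: 0–9 + 380 → 12623; 10–19 + 240 → 6593; 20–29 − 150 → 10864; 30–39 − 280 → 23252; 40–49 + 230 → 3821; 50+ − 100 → 24923
End of period: [12623, 6593, 10864, 23252, 3821, 24923]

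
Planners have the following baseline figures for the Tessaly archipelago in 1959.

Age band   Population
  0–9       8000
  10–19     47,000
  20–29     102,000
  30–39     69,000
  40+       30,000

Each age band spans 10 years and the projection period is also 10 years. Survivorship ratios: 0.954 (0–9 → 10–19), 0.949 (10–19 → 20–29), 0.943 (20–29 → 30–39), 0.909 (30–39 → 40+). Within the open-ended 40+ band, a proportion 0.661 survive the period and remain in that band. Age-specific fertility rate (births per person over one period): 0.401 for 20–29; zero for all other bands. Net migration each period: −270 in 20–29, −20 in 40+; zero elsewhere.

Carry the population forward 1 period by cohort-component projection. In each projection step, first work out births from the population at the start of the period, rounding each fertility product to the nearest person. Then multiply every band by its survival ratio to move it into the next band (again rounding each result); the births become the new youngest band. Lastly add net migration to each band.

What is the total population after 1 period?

271584

Numbering the bands 1..5 from youngest to oldest:
— Period 1 —
Births: 102000 × 0.401 = 40902
Band 2: 8000 × 0.954 = 7632
Band 3: 47000 × 0.949 = 44603
Band 4: 102000 × 0.943 = 96186
Band 5: 69000 × 0.909 + 30000 × 0.661 = 62721 + 19830 = 82551
Net migration: Band 3 − 270 → 44333; Band 5 − 20 → 82531
End of period: [40902, 7632, 44333, 96186, 82531]
Total after period 1: 40902 + 7632 + 44333 + 96186 + 82531 = 271584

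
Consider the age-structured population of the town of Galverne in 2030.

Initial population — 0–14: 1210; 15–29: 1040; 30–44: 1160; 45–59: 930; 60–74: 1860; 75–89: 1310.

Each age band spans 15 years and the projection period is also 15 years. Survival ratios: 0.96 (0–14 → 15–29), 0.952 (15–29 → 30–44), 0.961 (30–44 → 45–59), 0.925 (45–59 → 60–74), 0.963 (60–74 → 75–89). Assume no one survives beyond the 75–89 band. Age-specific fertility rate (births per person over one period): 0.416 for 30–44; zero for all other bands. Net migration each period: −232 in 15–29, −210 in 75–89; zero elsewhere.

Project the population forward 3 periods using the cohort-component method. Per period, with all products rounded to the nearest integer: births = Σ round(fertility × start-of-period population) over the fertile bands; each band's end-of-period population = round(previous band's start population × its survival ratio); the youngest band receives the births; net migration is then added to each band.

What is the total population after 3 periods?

[period 1]
Births: 1160 × 0.416 = 483
15–29: 1210 × 0.96 = 1162
30–44: 1040 × 0.952 = 990
45–59: 1160 × 0.961 = 1115
60–74: 930 × 0.925 = 860
75–89: 1860 × 0.963 = 1791
Net migration: 15–29 − 232 → 930; 75–89 − 210 → 1581
Giving 483 / 930 / 990 / 1115 / 860 / 1581.
[period 2]
Births: 990 × 0.416 = 412
15–29: 483 × 0.96 = 464
30–44: 930 × 0.952 = 885
45–59: 990 × 0.961 = 951
60–74: 1115 × 0.925 = 1031
75–89: 860 × 0.963 = 828
Net migration: 15–29 − 232 → 232; 75–89 − 210 → 618
Giving 412 / 232 / 885 / 951 / 1031 / 618.
[period 3]
Births: 885 × 0.416 = 368
15–29: 412 × 0.96 = 396
30–44: 232 × 0.952 = 221
45–59: 885 × 0.961 = 850
60–74: 951 × 0.925 = 880
75–89: 1031 × 0.963 = 993
Net migration: 15–29 − 232 → 164; 75–89 − 210 → 783
Giving 368 / 164 / 221 / 850 / 880 / 783.
Total after period 3: 368 + 164 + 221 + 850 + 880 + 783 = 3266

3266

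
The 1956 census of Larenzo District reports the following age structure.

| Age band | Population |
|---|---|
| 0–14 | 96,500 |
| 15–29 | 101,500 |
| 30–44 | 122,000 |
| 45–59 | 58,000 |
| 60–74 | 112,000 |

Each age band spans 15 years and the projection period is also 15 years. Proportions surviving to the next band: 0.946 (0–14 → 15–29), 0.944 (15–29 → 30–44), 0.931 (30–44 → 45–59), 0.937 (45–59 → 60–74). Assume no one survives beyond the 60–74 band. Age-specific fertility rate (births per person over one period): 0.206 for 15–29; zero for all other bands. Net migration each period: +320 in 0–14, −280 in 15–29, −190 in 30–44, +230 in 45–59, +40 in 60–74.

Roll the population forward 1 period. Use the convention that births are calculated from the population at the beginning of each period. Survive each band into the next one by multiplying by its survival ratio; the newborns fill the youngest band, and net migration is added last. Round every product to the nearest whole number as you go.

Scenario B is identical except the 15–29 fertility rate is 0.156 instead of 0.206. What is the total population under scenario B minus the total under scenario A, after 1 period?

-5075

Let group 1 be 0–14 through group 5 = 60–74.
Period 1:
Births: 101500 × 0.206 = 20909
Group 2: 96500 × 0.946 = 91289
Group 3: 101500 × 0.944 = 95816
Group 4: 122000 × 0.931 = 113582
Group 5: 58000 × 0.937 = 54346
Net migration: Group 1 + 320 → 21229; Group 2 − 280 → 91009; Group 3 − 190 → 95626; Group 4 + 230 → 113812; Group 5 + 40 → 54386
End of period: [21229, 91009, 95626, 113812, 54386]
Scenario A total after 1 period: 376062
Scenario B projection —
Period 1:
Births: 101500 × 0.156 = 15834
Group 2: 96500 × 0.946 = 91289
Group 3: 101500 × 0.944 = 95816
Group 4: 122000 × 0.931 = 113582
Group 5: 58000 × 0.937 = 54346
Net migration: Group 1 + 320 → 16154; Group 2 − 280 → 91009; Group 3 − 190 → 95626; Group 4 + 230 → 113812; Group 5 + 40 → 54386
End of period: [16154, 91009, 95626, 113812, 54386]
Scenario B total after 1 period: 370987
Difference B − A = 370987 − 376062 = -5075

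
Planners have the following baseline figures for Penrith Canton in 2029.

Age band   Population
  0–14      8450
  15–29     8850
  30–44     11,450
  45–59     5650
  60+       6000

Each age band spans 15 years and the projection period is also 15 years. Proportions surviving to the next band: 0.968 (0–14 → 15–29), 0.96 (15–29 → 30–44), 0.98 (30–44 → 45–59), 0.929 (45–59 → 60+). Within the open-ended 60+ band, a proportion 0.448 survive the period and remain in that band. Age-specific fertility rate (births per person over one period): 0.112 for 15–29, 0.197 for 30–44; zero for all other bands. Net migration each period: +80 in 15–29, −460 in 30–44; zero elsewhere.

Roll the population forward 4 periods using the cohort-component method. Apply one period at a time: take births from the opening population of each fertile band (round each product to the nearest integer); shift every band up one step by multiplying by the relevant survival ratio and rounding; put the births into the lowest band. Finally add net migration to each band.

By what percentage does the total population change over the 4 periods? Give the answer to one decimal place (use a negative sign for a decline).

Let group 1 be 0–14 through group 5 = 60+.
— Period 1 —
Births: 8850 × 0.112 = 991  |  11450 × 0.197 = 2256 ⇒ total 3247
Group 2: 8450 × 0.968 = 8180
Group 3: 8850 × 0.96 = 8496
Group 4: 11450 × 0.98 = 11221
Group 5: 5650 × 0.929 + 6000 × 0.448 = 5249 + 2688 = 7937
Net migration: Group 2 + 80 → 8260; Group 3 − 460 → 8036
Population now: 0–14=3247, 15–29=8260, 30–44=8036, 45–59=11221, 60+=7937
— Period 2 —
Births: 8260 × 0.112 = 925  |  8036 × 0.197 = 1583 ⇒ total 2508
Group 2: 3247 × 0.968 = 3143
Group 3: 8260 × 0.96 = 7930
Group 4: 8036 × 0.98 = 7875
Group 5: 11221 × 0.929 + 7937 × 0.448 = 10424 + 3556 = 13980
Net migration: Group 2 + 80 → 3223; Group 3 − 460 → 7470
Population now: 0–14=2508, 15–29=3223, 30–44=7470, 45–59=7875, 60+=13980
— Period 3 —
Births: 3223 × 0.112 = 361  |  7470 × 0.197 = 1472 ⇒ total 1833
Group 2: 2508 × 0.968 = 2428
Group 3: 3223 × 0.96 = 3094
Group 4: 7470 × 0.98 = 7321
Group 5: 7875 × 0.929 + 13980 × 0.448 = 7316 + 6263 = 13579
Net migration: Group 2 + 80 → 2508; Group 3 − 460 → 2634
Population now: 0–14=1833, 15–29=2508, 30–44=2634, 45–59=7321, 60+=13579
— Period 4 —
Births: 2508 × 0.112 = 281  |  2634 × 0.197 = 519 ⇒ total 800
Group 2: 1833 × 0.968 = 1774
Group 3: 2508 × 0.96 = 2408
Group 4: 2634 × 0.98 = 2581
Group 5: 7321 × 0.929 + 13579 × 0.448 = 6801 + 6083 = 12884
Net migration: Group 2 + 80 → 1854; Group 3 − 460 → 1948
Population now: 0–14=800, 15–29=1854, 30–44=1948, 45–59=2581, 60+=12884
Total: 40400 → 20067; change = -20333; percentage change = -50.3%

-50.3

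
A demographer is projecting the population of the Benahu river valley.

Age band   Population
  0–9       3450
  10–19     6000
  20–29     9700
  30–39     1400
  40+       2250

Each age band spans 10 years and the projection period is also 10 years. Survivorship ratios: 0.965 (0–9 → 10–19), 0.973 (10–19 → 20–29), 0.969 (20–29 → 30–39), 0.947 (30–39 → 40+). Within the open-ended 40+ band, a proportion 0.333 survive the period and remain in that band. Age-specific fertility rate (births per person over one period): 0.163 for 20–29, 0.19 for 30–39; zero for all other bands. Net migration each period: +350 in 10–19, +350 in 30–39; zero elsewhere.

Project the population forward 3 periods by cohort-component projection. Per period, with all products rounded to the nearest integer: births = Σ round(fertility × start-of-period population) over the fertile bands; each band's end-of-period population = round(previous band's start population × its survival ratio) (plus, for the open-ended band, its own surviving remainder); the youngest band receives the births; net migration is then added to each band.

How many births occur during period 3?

1725

[period 1]
Births: 9700 × 0.163 = 1581, 1400 × 0.19 = 266 — total 1847
10–19: 3450 × 0.965 = 3329
20–29: 6000 × 0.973 = 5838
30–39: 9700 × 0.969 = 9399
40+: 1400 × 0.947 + 2250 × 0.333 = 1326 + 749 = 2075
Net migration: 10–19 + 350 → 3679; 30–39 + 350 → 9749
End of period: [1847, 3679, 5838, 9749, 2075]
[period 2]
Births: 5838 × 0.163 = 952, 9749 × 0.19 = 1852 — total 2804
10–19: 1847 × 0.965 = 1782
20–29: 3679 × 0.973 = 3580
30–39: 5838 × 0.969 = 5657
40+: 9749 × 0.947 + 2075 × 0.333 = 9232 + 691 = 9923
Net migration: 10–19 + 350 → 2132; 30–39 + 350 → 6007
End of period: [2804, 2132, 3580, 6007, 9923]
[period 3]
Births: 3580 × 0.163 = 584, 6007 × 0.19 = 1141 — total 1725
10–19: 2804 × 0.965 = 2706
20–29: 2132 × 0.973 = 2074
30–39: 3580 × 0.969 = 3469
40+: 6007 × 0.947 + 9923 × 0.333 = 5689 + 3304 = 8993
Net migration: 10–19 + 350 → 3056; 30–39 + 350 → 3819
End of period: [1725, 3056, 2074, 3819, 8993]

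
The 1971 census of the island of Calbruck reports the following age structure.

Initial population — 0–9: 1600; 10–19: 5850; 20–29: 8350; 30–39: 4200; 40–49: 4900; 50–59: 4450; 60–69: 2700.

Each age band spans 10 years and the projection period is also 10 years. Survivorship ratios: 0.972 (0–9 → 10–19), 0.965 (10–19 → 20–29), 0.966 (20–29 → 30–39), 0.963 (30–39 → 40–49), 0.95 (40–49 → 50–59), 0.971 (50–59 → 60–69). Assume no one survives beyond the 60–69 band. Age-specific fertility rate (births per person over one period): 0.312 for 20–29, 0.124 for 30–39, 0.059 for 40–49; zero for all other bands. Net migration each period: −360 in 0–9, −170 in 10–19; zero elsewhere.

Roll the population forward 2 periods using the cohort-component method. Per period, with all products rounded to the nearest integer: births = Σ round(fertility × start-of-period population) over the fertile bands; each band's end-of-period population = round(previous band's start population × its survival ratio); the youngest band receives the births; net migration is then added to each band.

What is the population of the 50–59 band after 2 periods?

3843

(Bands numbered youngest = 1 to oldest = 7.)
Period 1:
Births: 8350 × 0.312 = 2605  |  4200 × 0.124 = 521  |  4900 × 0.059 = 289 ⇒ total 3415
Band 2: 1600 × 0.972 = 1555
Band 3: 5850 × 0.965 = 5645
Band 4: 8350 × 0.966 = 8066
Band 5: 4200 × 0.963 = 4045
Band 6: 4900 × 0.95 = 4655
Band 7: 4450 × 0.971 = 4321
Net migration: Band 1 − 360 → 3055; Band 2 − 170 → 1385
End of period: [3055, 1385, 5645, 8066, 4045, 4655, 4321]
Period 2:
Births: 5645 × 0.312 = 1761  |  8066 × 0.124 = 1000  |  4045 × 0.059 = 239 ⇒ total 3000
Band 2: 3055 × 0.972 = 2969
Band 3: 1385 × 0.965 = 1337
Band 4: 5645 × 0.966 = 5453
Band 5: 8066 × 0.963 = 7768
Band 6: 4045 × 0.95 = 3843
Band 7: 4655 × 0.971 = 4520
Net migration: Band 1 − 360 → 2640; Band 2 − 170 → 2799
End of period: [2640, 2799, 1337, 5453, 7768, 3843, 4520]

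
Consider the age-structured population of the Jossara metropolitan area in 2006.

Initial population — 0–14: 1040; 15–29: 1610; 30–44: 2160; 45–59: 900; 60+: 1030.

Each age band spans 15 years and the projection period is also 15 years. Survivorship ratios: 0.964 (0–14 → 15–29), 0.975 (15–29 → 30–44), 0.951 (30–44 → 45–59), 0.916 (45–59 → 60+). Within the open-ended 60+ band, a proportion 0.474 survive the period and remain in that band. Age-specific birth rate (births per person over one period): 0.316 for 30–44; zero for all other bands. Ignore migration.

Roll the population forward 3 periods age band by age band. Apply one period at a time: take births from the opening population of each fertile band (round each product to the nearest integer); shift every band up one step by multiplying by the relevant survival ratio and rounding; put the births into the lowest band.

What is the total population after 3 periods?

(Bands numbered youngest = 1 to oldest = 5.)
After projecting period 1:
Births: 2160 * 0.316 = 683
Band 2: 1040 * 0.964 = 1003
Band 3: 1610 * 0.975 = 1570
Band 4: 2160 * 0.951 = 2054
Band 5: 900 * 0.916 + 1030 * 0.474 = 824 + 488 = 1312
Giving 683 / 1003 / 1570 / 2054 / 1312.
After projecting period 2:
Births: 1570 * 0.316 = 496
Band 2: 683 * 0.964 = 658
Band 3: 1003 * 0.975 = 978
Band 4: 1570 * 0.951 = 1493
Band 5: 2054 * 0.916 + 1312 * 0.474 = 1881 + 622 = 2503
Giving 496 / 658 / 978 / 1493 / 2503.
After projecting period 3:
Births: 978 * 0.316 = 309
Band 2: 496 * 0.964 = 478
Band 3: 658 * 0.975 = 642
Band 4: 978 * 0.951 = 930
Band 5: 1493 * 0.916 + 2503 * 0.474 = 1368 + 1186 = 2554
Giving 309 / 478 / 642 / 930 / 2554.
Total after period 3: 309 + 478 + 642 + 930 + 2554 = 4913

4913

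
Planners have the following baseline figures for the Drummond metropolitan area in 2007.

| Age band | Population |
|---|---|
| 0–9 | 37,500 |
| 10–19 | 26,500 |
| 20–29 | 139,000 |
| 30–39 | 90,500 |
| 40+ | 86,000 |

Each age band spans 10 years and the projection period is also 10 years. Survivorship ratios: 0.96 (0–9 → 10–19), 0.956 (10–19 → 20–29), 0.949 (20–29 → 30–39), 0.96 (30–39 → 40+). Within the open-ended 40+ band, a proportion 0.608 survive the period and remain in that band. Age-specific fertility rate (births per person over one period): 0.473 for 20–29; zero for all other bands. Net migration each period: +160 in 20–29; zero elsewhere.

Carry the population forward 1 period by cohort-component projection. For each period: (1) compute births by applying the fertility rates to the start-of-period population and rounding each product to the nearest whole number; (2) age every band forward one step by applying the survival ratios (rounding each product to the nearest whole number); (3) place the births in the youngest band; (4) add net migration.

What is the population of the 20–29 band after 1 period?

Period 1:
Births: 139000 × 0.473 = 65747
10–19: 37500 × 0.96 = 36000
20–29: 26500 × 0.956 = 25334
30–39: 139000 × 0.949 = 131911
40+: 90500 × 0.96 + 86000 × 0.608 = 86880 + 52288 = 139168
Net migration: 20–29 + 160 → 25494
Population now: 0–9=65747, 10–19=36000, 20–29=25494, 30–39=131911, 40+=139168

25494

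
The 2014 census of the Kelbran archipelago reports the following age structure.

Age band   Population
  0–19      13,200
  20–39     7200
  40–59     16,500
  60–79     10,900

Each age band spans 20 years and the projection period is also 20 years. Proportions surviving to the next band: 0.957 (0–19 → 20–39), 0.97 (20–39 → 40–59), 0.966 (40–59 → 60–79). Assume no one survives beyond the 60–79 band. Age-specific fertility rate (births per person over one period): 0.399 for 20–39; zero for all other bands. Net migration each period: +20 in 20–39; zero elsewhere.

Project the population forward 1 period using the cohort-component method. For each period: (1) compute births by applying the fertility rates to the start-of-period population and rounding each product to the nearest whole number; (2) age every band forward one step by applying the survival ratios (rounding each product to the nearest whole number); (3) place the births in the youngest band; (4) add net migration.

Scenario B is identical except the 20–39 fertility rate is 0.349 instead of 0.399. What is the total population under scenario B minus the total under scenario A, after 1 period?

-360

— Period 1 —
Births: 7200 × 0.399 = 2873
20–39: 13200 × 0.957 = 12632
40–59: 7200 × 0.97 = 6984
60–79: 16500 × 0.966 = 15939
Net migration: 20–39 + 20 → 12652
Population now: 0–19=2873, 20–39=12652, 40–59=6984, 60–79=15939
Scenario A total after 1 period: 38448
Scenario B projection —
— Period 1 —
Births: 7200 × 0.349 = 2513
20–39: 13200 × 0.957 = 12632
40–59: 7200 × 0.97 = 6984
60–79: 16500 × 0.966 = 15939
Net migration: 20–39 + 20 → 12652
Population now: 0–19=2513, 20–39=12652, 40–59=6984, 60–79=15939
Scenario B total after 1 period: 38088
Difference B − A = 38088 − 38448 = -360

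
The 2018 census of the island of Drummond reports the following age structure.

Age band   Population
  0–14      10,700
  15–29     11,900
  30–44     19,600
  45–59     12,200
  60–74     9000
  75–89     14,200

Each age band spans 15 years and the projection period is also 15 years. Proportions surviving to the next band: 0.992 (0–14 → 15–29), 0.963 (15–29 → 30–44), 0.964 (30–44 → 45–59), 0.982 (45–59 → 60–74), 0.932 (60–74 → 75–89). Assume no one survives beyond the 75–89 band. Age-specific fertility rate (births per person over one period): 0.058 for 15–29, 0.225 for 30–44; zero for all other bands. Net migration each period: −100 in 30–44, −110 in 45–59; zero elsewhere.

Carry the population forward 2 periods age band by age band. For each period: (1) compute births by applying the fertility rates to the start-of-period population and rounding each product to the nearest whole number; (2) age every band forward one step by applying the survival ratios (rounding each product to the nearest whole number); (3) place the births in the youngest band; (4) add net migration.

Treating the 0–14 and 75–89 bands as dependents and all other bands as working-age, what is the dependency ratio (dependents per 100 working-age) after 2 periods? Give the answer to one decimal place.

32.2

Call the bands 1 to 6, youngest first.
Period 1:
Births: 11900 × 0.058 = 690 ; 19600 × 0.225 = 4410 ⇒ total 5100
Band 2: 10700 × 0.992 = 10614
Band 3: 11900 × 0.963 = 11460
Band 4: 19600 × 0.964 = 18894
Band 5: 12200 × 0.982 = 11980
Band 6: 9000 × 0.932 = 8388
Net migration: Band 3 − 100 → 11360; Band 4 − 110 → 18784
→ [5100, 10614, 11360, 18784, 11980, 8388]
Period 2:
Births: 10614 × 0.058 = 616 ; 11360 × 0.225 = 2556 ⇒ total 3172
Band 2: 5100 × 0.992 = 5059
Band 3: 10614 × 0.963 = 10221
Band 4: 11360 × 0.964 = 10951
Band 5: 18784 × 0.982 = 18446
Band 6: 11980 × 0.932 = 11165
Net migration: Band 3 − 100 → 10121; Band 4 − 110 → 10841
→ [3172, 5059, 10121, 10841, 18446, 11165]
Dependents (band 0–14 + band 75–89) = 3172 + 11165 = 14337; working-age = 44467; ratio = 14337/44467 × 100 = 32.2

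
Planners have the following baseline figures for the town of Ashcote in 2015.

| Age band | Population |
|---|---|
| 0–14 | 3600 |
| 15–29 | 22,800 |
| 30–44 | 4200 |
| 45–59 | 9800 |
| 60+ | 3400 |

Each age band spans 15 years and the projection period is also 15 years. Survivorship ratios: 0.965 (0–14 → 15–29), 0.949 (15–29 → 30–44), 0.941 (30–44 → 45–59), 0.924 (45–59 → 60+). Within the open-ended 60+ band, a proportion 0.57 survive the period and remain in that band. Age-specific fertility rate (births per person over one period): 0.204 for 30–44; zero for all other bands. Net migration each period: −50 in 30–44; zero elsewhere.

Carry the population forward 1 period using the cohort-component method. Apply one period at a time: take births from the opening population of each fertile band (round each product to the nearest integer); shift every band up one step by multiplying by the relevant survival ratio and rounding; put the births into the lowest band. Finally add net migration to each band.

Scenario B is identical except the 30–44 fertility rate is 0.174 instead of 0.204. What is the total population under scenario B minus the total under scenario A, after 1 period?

-126

[period 1]
Births: 4200 × 0.204 = 857
15–29: 3600 × 0.965 = 3474
30–44: 22800 × 0.949 = 21637
45–59: 4200 × 0.941 = 3952
60+: 9800 × 0.924 + 3400 × 0.57 = 9055 + 1938 = 10993
Net migration: 30–44 − 50 → 21587
Population now: 0–14=857, 15–29=3474, 30–44=21587, 45–59=3952, 60+=10993
Scenario A total after 1 period: 40863
Scenario B projection —
[period 1]
Births: 4200 × 0.174 = 731
15–29: 3600 × 0.965 = 3474
30–44: 22800 × 0.949 = 21637
45–59: 4200 × 0.941 = 3952
60+: 9800 × 0.924 + 3400 × 0.57 = 9055 + 1938 = 10993
Net migration: 30–44 − 50 → 21587
Population now: 0–14=731, 15–29=3474, 30–44=21587, 45–59=3952, 60+=10993
Scenario B total after 1 period: 40737
Difference B − A = 40737 − 40863 = -126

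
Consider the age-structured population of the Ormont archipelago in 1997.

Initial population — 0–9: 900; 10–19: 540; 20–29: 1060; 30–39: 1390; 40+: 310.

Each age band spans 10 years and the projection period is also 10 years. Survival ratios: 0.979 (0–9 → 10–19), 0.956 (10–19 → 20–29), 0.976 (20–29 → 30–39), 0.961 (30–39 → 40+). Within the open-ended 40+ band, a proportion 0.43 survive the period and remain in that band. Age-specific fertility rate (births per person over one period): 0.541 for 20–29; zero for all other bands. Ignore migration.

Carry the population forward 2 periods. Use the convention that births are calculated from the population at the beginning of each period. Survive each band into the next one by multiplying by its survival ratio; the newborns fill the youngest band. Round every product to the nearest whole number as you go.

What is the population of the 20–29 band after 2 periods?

Numbering the groups 1..5 from youngest to oldest:
Period 1.
Births: 1060 × 0.541 = 573
Group 2: 900 × 0.979 = 881
Group 3: 540 × 0.956 = 516
Group 4: 1060 × 0.976 = 1035
Group 5: 1390 × 0.961 + 310 × 0.43 = 1336 + 133 = 1469
Population now: 0–9=573, 10–19=881, 20–29=516, 30–39=1035, 40+=1469
Period 2.
Births: 516 × 0.541 = 279
Group 2: 573 × 0.979 = 561
Group 3: 881 × 0.956 = 842
Group 4: 516 × 0.976 = 504
Group 5: 1035 × 0.961 + 1469 × 0.43 = 995 + 632 = 1627
Population now: 0–9=279, 10–19=561, 20–29=842, 30–39=504, 40+=1627

842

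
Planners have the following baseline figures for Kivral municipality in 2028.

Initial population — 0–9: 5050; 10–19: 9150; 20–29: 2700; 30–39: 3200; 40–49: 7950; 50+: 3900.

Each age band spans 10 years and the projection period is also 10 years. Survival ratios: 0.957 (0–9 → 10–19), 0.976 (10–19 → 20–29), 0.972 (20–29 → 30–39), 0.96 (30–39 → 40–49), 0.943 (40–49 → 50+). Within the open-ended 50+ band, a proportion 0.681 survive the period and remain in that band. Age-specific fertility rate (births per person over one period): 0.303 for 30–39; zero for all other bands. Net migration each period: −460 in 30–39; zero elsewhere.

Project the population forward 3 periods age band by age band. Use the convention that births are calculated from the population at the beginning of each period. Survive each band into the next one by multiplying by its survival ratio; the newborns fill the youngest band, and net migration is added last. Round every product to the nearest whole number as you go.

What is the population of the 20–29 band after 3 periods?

906

— Period 1 —
Births: 3200 × 0.303 = 970
10–19: 5050 × 0.957 = 4833
20–29: 9150 × 0.976 = 8930
30–39: 2700 × 0.972 = 2624
40–49: 3200 × 0.96 = 3072
50+: 7950 × 0.943 + 3900 × 0.681 = 7497 + 2656 = 10153
Net migration: 30–39 − 460 → 2164
End of period: [970, 4833, 8930, 2164, 3072, 10153]
— Period 2 —
Births: 2164 × 0.303 = 656
10–19: 970 × 0.957 = 928
20–29: 4833 × 0.976 = 4717
30–39: 8930 × 0.972 = 8680
40–49: 2164 × 0.96 = 2077
50+: 3072 × 0.943 + 10153 × 0.681 = 2897 + 6914 = 9811
Net migration: 30–39 − 460 → 8220
End of period: [656, 928, 4717, 8220, 2077, 9811]
— Period 3 —
Births: 8220 × 0.303 = 2491
10–19: 656 × 0.957 = 628
20–29: 928 × 0.976 = 906
30–39: 4717 × 0.972 = 4585
40–49: 8220 × 0.96 = 7891
50+: 2077 × 0.943 + 9811 × 0.681 = 1959 + 6681 = 8640
Net migration: 30–39 − 460 → 4125
End of period: [2491, 628, 906, 4125, 7891, 8640]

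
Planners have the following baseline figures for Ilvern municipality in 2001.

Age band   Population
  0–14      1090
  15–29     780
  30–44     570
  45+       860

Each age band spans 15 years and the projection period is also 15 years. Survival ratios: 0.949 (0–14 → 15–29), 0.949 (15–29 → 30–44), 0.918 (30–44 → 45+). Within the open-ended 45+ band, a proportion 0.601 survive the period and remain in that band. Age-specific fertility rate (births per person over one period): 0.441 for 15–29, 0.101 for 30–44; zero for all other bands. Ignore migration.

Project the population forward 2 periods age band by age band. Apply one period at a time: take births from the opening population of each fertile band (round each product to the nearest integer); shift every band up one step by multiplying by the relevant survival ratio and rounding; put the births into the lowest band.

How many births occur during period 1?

402

Let band 1 be 0–14 through band 4 = 45+.
Period 1:
Births: 780 × 0.441 = 344, 570 × 0.101 = 58 → 402
Band 2: 1090 × 0.949 = 1034
Band 3: 780 × 0.949 = 740
Band 4: 570 × 0.918 + 860 × 0.601 = 523 + 517 = 1040
Giving 402 / 1034 / 740 / 1040.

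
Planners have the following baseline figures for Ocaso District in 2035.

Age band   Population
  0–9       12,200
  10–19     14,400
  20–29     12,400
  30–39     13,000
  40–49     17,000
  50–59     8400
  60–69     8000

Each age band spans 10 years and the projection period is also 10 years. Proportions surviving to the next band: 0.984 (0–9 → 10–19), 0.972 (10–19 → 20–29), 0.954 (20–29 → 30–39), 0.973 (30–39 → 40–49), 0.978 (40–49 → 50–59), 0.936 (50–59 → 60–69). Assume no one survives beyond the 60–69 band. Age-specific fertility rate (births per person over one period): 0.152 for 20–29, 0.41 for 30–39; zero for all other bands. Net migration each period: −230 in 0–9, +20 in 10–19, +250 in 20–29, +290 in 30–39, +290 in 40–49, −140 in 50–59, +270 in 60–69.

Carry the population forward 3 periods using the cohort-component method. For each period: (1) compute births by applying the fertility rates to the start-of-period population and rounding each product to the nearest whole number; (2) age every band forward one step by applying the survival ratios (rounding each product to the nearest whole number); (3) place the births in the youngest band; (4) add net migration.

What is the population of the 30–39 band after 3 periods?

11679

Numbering the bands 1..7 from youngest to oldest:
Period 1.
Births: 12400 * 0.152 = 1885, 13000 * 0.41 = 5330 ⇒ total 7215
Band 2: 12200 * 0.984 = 12005
Band 3: 14400 * 0.972 = 13997
Band 4: 12400 * 0.954 = 11830
Band 5: 13000 * 0.973 = 12649
Band 6: 17000 * 0.978 = 16626
Band 7: 8400 * 0.936 = 7862
Net migration: Band 1 − 230 → 6985; Band 2 + 20 → 12025; Band 3 + 250 → 14247; Band 4 + 290 → 12120; Band 5 + 290 → 12939; Band 6 − 140 → 16486; Band 7 + 270 → 8132
Giving 6985 / 12025 / 14247 / 12120 / 12939 / 16486 / 8132.
Period 2.
Births: 14247 * 0.152 = 2166, 12120 * 0.41 = 4969 ⇒ total 7135
Band 2: 6985 * 0.984 = 6873
Band 3: 12025 * 0.972 = 11688
Band 4: 14247 * 0.954 = 13592
Band 5: 12120 * 0.973 = 11793
Band 6: 12939 * 0.978 = 12654
Band 7: 16486 * 0.936 = 15431
Net migration: Band 1 − 230 → 6905; Band 2 + 20 → 6893; Band 3 + 250 → 11938; Band 4 + 290 → 13882; Band 5 + 290 → 12083; Band 6 − 140 → 12514; Band 7 + 270 → 15701
Giving 6905 / 6893 / 11938 / 13882 / 12083 / 12514 / 15701.
Period 3.
Births: 11938 * 0.152 = 1815, 13882 * 0.41 = 5692 ⇒ total 7507
Band 2: 6905 * 0.984 = 6795
Band 3: 6893 * 0.972 = 6700
Band 4: 11938 * 0.954 = 11389
Band 5: 13882 * 0.973 = 13507
Band 6: 12083 * 0.978 = 11817
Band 7: 12514 * 0.936 = 11713
Net migration: Band 1 − 230 → 7277; Band 2 + 20 → 6815; Band 3 + 250 → 6950; Band 4 + 290 → 11679; Band 5 + 290 → 13797; Band 6 − 140 → 11677; Band 7 + 270 → 11983
Giving 7277 / 6815 / 6950 / 11679 / 13797 / 11677 / 11983.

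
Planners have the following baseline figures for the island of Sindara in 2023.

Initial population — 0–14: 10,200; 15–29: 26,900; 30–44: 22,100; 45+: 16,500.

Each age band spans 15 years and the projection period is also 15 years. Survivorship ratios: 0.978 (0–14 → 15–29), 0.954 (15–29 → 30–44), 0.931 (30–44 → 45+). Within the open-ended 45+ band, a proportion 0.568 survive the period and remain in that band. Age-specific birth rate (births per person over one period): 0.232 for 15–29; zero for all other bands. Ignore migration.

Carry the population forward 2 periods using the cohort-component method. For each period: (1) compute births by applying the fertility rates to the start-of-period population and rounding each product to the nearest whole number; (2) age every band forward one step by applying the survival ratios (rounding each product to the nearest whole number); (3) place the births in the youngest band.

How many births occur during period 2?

Period 1:
Births: 26900 × 0.232 = 6241
15–29: 10200 × 0.978 = 9976
30–44: 26900 × 0.954 = 25663
45+: 22100 × 0.931 + 16500 × 0.568 = 20575 + 9372 = 29947
→ [6241, 9976, 25663, 29947]
Period 2:
Births: 9976 × 0.232 = 2314
15–29: 6241 × 0.978 = 6104
30–44: 9976 × 0.954 = 9517
45+: 25663 × 0.931 + 29947 × 0.568 = 23892 + 17010 = 40902
→ [2314, 6104, 9517, 40902]

2314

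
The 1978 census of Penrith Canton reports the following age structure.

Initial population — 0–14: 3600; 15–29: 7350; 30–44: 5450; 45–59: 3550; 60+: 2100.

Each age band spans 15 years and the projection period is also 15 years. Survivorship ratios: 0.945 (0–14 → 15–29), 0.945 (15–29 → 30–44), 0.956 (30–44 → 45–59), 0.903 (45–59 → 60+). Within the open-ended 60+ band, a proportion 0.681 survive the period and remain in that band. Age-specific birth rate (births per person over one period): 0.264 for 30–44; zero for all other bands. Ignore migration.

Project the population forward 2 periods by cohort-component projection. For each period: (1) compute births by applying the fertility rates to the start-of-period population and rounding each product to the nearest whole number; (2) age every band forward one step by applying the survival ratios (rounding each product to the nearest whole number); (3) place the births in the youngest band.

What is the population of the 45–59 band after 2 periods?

6640

Numbering the bands 1..5 from youngest to oldest:
— Period 1 —
Births: 5450 × 0.264 = 1439
Band 2: 3600 × 0.945 = 3402
Band 3: 7350 × 0.945 = 6946
Band 4: 5450 × 0.956 = 5210
Band 5: 3550 × 0.903 + 2100 × 0.681 = 3206 + 1430 = 4636
Giving 1439 / 3402 / 6946 / 5210 / 4636.
— Period 2 —
Births: 6946 × 0.264 = 1834
Band 2: 1439 × 0.945 = 1360
Band 3: 3402 × 0.945 = 3215
Band 4: 6946 × 0.956 = 6640
Band 5: 5210 × 0.903 + 4636 × 0.681 = 4705 + 3157 = 7862
Giving 1834 / 1360 / 3215 / 6640 / 7862.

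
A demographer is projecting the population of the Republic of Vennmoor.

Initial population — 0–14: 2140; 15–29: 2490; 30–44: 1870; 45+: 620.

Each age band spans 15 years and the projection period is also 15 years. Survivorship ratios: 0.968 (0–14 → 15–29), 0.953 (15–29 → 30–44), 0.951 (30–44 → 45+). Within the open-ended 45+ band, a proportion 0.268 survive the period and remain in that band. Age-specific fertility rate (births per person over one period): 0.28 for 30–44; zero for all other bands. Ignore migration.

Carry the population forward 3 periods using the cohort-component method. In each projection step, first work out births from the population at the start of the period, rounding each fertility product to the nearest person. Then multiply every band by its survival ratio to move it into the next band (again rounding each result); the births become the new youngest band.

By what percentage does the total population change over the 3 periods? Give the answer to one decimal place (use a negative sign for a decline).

Period 1.
Births: 1870 * 0.28 = 524
15–29: 2140 * 0.968 = 2072
30–44: 2490 * 0.953 = 2373
45+: 1870 * 0.951 + 620 * 0.268 = 1778 + 166 = 1944
→ [524, 2072, 2373, 1944]
Period 2.
Births: 2373 * 0.28 = 664
15–29: 524 * 0.968 = 507
30–44: 2072 * 0.953 = 1975
45+: 2373 * 0.951 + 1944 * 0.268 = 2257 + 521 = 2778
→ [664, 507, 1975, 2778]
Period 3.
Births: 1975 * 0.28 = 553
15–29: 664 * 0.968 = 643
30–44: 507 * 0.953 = 483
45+: 1975 * 0.951 + 2778 * 0.268 = 1878 + 745 = 2623
→ [553, 643, 483, 2623]
Total: 7120 → 4302; change = -2818; percentage change = -39.6%

-39.6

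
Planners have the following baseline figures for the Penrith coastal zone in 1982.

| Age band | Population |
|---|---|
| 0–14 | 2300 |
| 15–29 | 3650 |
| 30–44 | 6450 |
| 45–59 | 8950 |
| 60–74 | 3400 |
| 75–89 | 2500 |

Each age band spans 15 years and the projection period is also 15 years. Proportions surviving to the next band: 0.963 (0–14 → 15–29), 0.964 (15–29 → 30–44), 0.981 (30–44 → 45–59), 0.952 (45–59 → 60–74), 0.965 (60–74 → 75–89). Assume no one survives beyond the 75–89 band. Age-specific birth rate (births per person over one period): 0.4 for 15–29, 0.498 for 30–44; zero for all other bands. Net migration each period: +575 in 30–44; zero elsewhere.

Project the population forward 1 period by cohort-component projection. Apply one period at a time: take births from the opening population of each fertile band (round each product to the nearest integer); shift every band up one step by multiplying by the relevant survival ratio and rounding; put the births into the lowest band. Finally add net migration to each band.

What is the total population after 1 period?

(Groups numbered youngest = 1 to oldest = 6.)
Period 1.
Births: 3650 × 0.4 = 1460  |  6450 × 0.498 = 3212 → 4672
Group 2: 2300 × 0.963 = 2215
Group 3: 3650 × 0.964 = 3519
Group 4: 6450 × 0.981 = 6327
Group 5: 8950 × 0.952 = 8520
Group 6: 3400 × 0.965 = 3281
Net migration: Group 3 + 575 → 4094
End of period: [4672, 2215, 4094, 6327, 8520, 3281]
Total after period 1: 4672 + 2215 + 4094 + 6327 + 8520 + 3281 = 29109

29109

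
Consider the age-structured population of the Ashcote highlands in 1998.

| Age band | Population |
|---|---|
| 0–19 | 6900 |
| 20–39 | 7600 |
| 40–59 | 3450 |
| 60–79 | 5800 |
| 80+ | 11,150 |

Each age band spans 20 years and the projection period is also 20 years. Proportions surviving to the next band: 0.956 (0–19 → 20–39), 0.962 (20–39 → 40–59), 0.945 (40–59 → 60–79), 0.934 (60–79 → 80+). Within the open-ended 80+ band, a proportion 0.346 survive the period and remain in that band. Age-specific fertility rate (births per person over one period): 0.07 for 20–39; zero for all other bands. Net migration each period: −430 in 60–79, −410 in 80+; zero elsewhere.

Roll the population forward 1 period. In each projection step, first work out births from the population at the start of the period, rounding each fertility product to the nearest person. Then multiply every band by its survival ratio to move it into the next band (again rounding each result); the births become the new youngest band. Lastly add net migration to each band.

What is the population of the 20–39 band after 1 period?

— Period 1 —
Births: 7600 * 0.07 = 532
20–39: 6900 * 0.956 = 6596
40–59: 7600 * 0.962 = 7311
60–79: 3450 * 0.945 = 3260
80+: 5800 * 0.934 + 11150 * 0.346 = 5417 + 3858 = 9275
Net migration: 60–79 − 430 → 2830; 80+ − 410 → 8865
End of period: [532, 6596, 7311, 2830, 8865]

6596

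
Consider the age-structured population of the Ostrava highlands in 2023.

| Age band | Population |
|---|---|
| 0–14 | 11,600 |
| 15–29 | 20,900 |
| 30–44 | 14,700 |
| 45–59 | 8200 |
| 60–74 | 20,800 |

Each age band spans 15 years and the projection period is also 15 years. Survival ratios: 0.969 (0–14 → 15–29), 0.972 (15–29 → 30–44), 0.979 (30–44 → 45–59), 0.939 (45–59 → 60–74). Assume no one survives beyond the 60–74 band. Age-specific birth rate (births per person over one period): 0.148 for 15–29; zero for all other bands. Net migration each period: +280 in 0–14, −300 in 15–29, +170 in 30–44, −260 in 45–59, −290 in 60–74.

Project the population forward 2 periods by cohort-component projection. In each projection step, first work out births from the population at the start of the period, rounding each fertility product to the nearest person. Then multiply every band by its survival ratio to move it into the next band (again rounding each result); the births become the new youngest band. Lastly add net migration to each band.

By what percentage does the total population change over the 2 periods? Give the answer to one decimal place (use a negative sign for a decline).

Let band 1 be 0–14 through band 5 = 60–74.
Period 1.
Births: 20900 × 0.148 = 3093
Band 2: 11600 × 0.969 = 11240
Band 3: 20900 × 0.972 = 20315
Band 4: 14700 × 0.979 = 14391
Band 5: 8200 × 0.939 = 7700
Net migration: Band 1 + 280 → 3373; Band 2 − 300 → 10940; Band 3 + 170 → 20485; Band 4 − 260 → 14131; Band 5 − 290 → 7410
→ [3373, 10940, 20485, 14131, 7410]
Period 2.
Births: 10940 × 0.148 = 1619
Band 2: 3373 × 0.969 = 3268
Band 3: 10940 × 0.972 = 10634
Band 4: 20485 × 0.979 = 20055
Band 5: 14131 × 0.939 = 13269
Net migration: Band 1 + 280 → 1899; Band 2 − 300 → 2968; Band 3 + 170 → 10804; Band 4 − 260 → 19795; Band 5 − 290 → 12979
→ [1899, 2968, 10804, 19795, 12979]
Total: 76200 → 48445; change = -27755; percentage change = -36.4%

-36.4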